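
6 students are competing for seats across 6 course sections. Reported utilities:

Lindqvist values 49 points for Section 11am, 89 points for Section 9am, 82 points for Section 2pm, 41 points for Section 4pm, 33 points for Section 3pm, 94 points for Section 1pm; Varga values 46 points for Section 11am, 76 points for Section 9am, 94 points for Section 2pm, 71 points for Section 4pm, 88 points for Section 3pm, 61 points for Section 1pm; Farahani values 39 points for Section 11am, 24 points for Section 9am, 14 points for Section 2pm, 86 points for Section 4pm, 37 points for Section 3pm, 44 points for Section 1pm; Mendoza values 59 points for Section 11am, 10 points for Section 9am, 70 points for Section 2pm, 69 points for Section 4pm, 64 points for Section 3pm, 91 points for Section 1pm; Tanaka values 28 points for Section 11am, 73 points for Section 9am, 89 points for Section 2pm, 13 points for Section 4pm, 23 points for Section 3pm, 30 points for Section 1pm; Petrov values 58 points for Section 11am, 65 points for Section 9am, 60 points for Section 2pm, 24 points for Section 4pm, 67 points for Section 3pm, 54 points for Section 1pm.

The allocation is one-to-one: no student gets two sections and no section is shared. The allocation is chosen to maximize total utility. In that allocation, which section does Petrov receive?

Optimal: Lindqvist→Section 9am (89 points), Varga→Section 3pm (88 points), Farahani→Section 4pm (86 points), Mendoza→Section 1pm (91 points), Tanaka→Section 2pm (89 points), Petrov→Section 11am (58 points) — total 89+88+86+91+89+58 = 501 points.
Row-greedy (each student in turn takes its best remaining section) gives 469 points, worse by 32.
Next-best assignment: Lindqvist→Section 1pm, Varga→Section 3pm, Farahani→Section 4pm, Mendoza→Section 11am, Tanaka→Section 2pm, Petrov→Section 9am = 481 points.
Every other assignment is strictly worse.
Petrov's own top section is Section 3pm (67 points), but forcing Petrov→Section 3pm and reassigning the rest optimally gives only 473 points — worse by 28.

Petrov receives Section 11am.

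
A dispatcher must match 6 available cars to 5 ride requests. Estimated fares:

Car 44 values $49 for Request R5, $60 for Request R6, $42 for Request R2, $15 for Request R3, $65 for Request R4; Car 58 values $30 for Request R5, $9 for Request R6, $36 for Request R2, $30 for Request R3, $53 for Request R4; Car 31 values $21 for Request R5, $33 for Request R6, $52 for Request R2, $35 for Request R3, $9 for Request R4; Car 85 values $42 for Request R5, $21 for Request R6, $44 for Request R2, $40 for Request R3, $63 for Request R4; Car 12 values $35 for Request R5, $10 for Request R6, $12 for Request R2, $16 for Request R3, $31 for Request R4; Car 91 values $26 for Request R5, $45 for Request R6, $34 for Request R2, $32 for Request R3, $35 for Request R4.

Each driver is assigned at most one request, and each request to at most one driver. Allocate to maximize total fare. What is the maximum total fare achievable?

Optimal: Car 12→Request R5 ($35), Car 44→Request R6 ($60), Car 31→Request R2 ($52), Car 91→Request R3 ($32), Car 85→Request R4 ($63) — total 35+60+52+32+63 = $242.
Row-greedy (each driver in turn takes its best remaining request) gives $188, worse by 54.
Swapping Car 31↔Car 91 (Car 31→Request R3 $35, Car 91→Request R2 $34) loses 15.
Checked against all permutations: $242 is optimal.

Max total: $242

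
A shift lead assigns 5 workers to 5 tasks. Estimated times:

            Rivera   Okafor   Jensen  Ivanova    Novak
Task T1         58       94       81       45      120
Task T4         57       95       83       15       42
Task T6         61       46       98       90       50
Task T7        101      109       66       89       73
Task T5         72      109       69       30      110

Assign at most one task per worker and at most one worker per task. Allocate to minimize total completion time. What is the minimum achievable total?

Min total: 242 min

Optimal: Rivera→Task T1 (58 min), Okafor→Task T6 (46 min), Jensen→Task T7 (66 min), Ivanova→Task T5 (30 min), Novak→Task T4 (42 min) — total 58+46+66+30+42 = 242 min.
Row-greedy (each worker in turn takes its cheapest remaining task) gives 319 min, worse by 77.
Next-best assignment: Rivera→Task T1, Okafor→Task T6, Jensen→Task T5, Ivanova→Task T4, Novak→Task T7 = 261 min.
Every other assignment is strictly worse.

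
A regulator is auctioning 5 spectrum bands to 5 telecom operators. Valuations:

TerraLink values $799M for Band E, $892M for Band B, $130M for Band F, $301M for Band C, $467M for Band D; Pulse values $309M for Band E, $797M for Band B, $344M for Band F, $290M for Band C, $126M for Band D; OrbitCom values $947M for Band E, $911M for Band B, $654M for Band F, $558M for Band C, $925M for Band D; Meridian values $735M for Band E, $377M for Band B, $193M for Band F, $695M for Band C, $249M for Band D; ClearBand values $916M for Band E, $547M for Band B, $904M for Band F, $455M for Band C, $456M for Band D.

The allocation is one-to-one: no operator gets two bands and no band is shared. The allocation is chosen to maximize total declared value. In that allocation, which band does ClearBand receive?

ClearBand receives Band F.

Optimal: TerraLink→Band E ($799M), Pulse→Band B ($797M), OrbitCom→Band D ($925M), Meridian→Band C ($695M), ClearBand→Band F ($904M) — total 799+797+925+695+904 = $4120M.
Column-greedy (each band in turn goes to its best remaining operator) gives $3564M, worse by 556.
Every other assignment is strictly worse.
ClearBand's own top band is Band E ($916M), but forcing ClearBand→Band E and reassigning the rest optimally gives only $3772M — worse by 348.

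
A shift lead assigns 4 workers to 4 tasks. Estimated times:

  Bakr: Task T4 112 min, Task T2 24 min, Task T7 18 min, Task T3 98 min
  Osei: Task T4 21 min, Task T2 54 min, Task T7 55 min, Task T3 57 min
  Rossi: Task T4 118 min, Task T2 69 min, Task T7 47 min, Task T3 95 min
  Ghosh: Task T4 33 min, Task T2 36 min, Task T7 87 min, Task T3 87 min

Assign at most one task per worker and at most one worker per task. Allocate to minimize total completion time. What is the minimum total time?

Optimal: Bakr→Task T2 (24 min), Osei→Task T3 (57 min), Rossi→Task T7 (47 min), Ghosh→Task T4 (33 min) — total 24+57+47+33 = 161 min.
Next-best assignment: Bakr→Task T7, Osei→Task T4, Rossi→Task T3, Ghosh→Task T2 = 170 min.
Checked against all permutations: 161 min is optimal.

Minimum total: 161 min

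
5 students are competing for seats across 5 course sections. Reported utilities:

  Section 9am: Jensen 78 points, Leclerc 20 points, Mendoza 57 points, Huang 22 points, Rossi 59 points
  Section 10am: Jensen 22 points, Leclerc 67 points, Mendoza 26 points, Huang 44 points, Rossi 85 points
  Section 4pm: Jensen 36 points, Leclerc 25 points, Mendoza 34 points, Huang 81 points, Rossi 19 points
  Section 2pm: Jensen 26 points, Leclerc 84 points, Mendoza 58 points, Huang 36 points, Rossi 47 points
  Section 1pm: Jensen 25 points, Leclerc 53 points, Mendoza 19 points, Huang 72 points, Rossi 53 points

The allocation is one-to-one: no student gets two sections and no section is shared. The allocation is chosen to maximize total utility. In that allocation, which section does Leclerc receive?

Leclerc receives Section 1pm.

Treat this as an assignment problem: match each student to one section.
Optimal: Jensen→Section 9am (78 points), Leclerc→Section 1pm (53 points), Mendoza→Section 2pm (58 points), Huang→Section 4pm (81 points), Rossi→Section 10am (85 points) — total 78+53+58+81+85 = 355 points.
Row-greedy (each student in turn takes its best remaining section) gives 353 points, worse by 2.
Every other assignment is strictly worse.
Leclerc's own top section is Section 2pm (84 points), but forcing Leclerc→Section 2pm and reassigning the rest optimally gives only 353 points — worse by 2.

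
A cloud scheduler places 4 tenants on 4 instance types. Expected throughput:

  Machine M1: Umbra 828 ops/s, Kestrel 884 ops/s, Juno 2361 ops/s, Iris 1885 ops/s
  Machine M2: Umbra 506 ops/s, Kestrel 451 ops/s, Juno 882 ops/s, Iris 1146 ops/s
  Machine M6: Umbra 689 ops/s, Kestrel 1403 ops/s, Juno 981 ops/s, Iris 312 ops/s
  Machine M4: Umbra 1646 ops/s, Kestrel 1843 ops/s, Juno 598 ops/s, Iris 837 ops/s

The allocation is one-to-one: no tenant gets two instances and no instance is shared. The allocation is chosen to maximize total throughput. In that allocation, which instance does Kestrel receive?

Treat this as an assignment problem: match each tenant to one instance.
Optimal: Umbra→Machine M4 (1646 ops/s), Kestrel→Machine M6 (1403 ops/s), Juno→Machine M1 (2361 ops/s), Iris→Machine M2 (1146 ops/s) — total 1646+1403+2361+1146 = 6556 ops/s.
Max-entry greedy (repeatedly take the single best remaining cell) gives 6039 ops/s, worse by 517.
Kestrel's own top instance is Machine M4 (1843 ops/s), but forcing Kestrel→Machine M4 and reassigning the rest optimally gives only 6039 ops/s — worse by 517.

Kestrel receives Machine M6.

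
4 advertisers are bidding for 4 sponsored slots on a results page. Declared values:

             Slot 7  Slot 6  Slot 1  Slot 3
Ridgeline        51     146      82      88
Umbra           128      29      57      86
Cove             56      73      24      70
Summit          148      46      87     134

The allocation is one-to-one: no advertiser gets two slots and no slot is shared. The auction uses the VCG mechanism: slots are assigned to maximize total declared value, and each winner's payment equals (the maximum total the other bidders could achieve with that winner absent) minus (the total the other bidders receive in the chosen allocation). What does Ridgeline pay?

Ridgeline pays $49.

Efficient allocation: Ridgeline→Slot 6 ($146), Umbra→Slot 7 ($128), Cove→Slot 1 ($24), Summit→Slot 3 ($134); total welfare W = $432.
Ridgeline receives Slot 6 at value $146, so the others get W − 146 = $286.
Without Ridgeline: best allocation of the remaining 3 bidders over all 4 slots is Umbra→Slot 7 ($128), Cove→Slot 6 ($73), Summit→Slot 3 ($134), total $335.
VCG payment = (others' best without Ridgeline) − (others' welfare with Ridgeline) = 335 − 286 = $49.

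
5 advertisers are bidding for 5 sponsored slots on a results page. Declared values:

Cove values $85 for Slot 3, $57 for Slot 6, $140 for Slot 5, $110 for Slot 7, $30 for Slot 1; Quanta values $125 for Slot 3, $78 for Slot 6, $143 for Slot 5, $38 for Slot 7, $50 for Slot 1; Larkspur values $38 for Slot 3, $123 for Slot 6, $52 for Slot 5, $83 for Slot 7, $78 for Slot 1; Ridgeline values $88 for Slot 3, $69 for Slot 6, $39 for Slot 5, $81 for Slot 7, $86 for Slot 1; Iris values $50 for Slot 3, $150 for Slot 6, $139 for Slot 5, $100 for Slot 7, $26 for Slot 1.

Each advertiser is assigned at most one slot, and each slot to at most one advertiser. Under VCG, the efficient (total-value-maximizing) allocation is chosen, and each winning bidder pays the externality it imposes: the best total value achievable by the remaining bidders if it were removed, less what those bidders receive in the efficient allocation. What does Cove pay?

Efficient allocation: Cove→Slot 5 ($140), Quanta→Slot 3 ($125), Larkspur→Slot 7 ($83), Ridgeline→Slot 1 ($86), Iris→Slot 6 ($150); total welfare W = $584.
Cove receives Slot 5 at value $140, so the others get W − 140 = $444.
Without Cove: best allocation of the remaining 4 bidders over all 5 slots is Quanta→Slot 3 ($125), Larkspur→Slot 6 ($123), Ridgeline→Slot 1 ($86), Iris→Slot 5 ($139), total $473.
VCG payment = (others' best without Cove) − (others' welfare with Cove) = 473 − 444 = $29.

Cove pays $29.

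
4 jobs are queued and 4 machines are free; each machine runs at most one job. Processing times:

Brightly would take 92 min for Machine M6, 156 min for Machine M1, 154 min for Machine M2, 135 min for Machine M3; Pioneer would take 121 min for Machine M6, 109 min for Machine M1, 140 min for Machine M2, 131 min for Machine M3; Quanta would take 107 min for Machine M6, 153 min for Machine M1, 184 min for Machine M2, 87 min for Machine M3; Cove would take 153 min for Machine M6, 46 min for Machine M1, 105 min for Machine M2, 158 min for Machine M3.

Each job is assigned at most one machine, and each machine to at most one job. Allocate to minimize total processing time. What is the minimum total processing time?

Optimal: Brightly→Machine M6 (92 min), Pioneer→Machine M2 (140 min), Quanta→Machine M3 (87 min), Cove→Machine M1 (46 min) — total 92+140+87+46 = 365 min.
Row-greedy (each job in turn takes its cheapest remaining machine) gives 393 min, worse by 28.
Every other assignment is strictly worse.

Minimum total: 365 min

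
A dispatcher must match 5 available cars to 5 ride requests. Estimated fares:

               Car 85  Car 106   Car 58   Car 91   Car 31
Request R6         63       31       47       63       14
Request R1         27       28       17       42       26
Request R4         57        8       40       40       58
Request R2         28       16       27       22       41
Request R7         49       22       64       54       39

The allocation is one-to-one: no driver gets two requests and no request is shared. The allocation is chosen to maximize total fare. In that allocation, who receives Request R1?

Treat this as an assignment problem: match each driver to one request.
Optimal: Car 85→Request R4 ($57), Car 106→Request R1 ($28), Car 58→Request R7 ($64), Car 91→Request R6 ($63), Car 31→Request R2 ($41) — total 57+28+64+63+41 = $253.
Max-entry greedy (repeatedly take the single best remaining cell) gives $243, worse by 10.
Every other assignment is strictly worse.
Car 106's own top request is Request R6 ($31), but forcing Car 106→Request R6 and reassigning the rest optimally gives only $235 — worse by 18.

Car 106 receives Request R1.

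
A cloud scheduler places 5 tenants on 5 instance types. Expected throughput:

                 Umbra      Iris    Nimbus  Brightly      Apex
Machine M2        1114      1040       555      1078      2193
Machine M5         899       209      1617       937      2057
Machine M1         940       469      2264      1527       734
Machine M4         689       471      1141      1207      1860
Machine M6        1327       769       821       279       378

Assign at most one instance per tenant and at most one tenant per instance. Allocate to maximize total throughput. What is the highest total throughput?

Maximum total: 7895 ops/s

Optimal: Umbra→Machine M6 (1327 ops/s), Iris→Machine M2 (1040 ops/s), Nimbus→Machine M1 (2264 ops/s), Brightly→Machine M4 (1207 ops/s), Apex→Machine M5 (2057 ops/s) — total 1327+1040+2264+1207+2057 = 7895 ops/s.
Max-entry greedy (repeatedly take the single best remaining cell) gives 7200 ops/s, worse by 695.
Checked against all permutations: 7895 ops/s is optimal.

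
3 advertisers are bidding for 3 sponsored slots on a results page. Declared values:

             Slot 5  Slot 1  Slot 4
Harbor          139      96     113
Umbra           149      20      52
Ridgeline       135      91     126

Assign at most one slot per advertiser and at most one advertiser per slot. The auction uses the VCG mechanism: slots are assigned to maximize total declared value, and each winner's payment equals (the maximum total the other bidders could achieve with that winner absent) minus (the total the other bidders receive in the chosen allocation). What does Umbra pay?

Umbra pays $43.

Efficient allocation: Harbor→Slot 1 ($96), Umbra→Slot 5 ($149), Ridgeline→Slot 4 ($126); total welfare W = $371.
Umbra receives Slot 5 at value $149, so the others get W − 149 = $222.
Without Umbra: best allocation of the remaining 2 bidders over all 3 slots is Harbor→Slot 5 ($139), Ridgeline→Slot 4 ($126), total $265.
VCG payment = (others' best without Umbra) − (others' welfare with Umbra) = 265 − 222 = $43.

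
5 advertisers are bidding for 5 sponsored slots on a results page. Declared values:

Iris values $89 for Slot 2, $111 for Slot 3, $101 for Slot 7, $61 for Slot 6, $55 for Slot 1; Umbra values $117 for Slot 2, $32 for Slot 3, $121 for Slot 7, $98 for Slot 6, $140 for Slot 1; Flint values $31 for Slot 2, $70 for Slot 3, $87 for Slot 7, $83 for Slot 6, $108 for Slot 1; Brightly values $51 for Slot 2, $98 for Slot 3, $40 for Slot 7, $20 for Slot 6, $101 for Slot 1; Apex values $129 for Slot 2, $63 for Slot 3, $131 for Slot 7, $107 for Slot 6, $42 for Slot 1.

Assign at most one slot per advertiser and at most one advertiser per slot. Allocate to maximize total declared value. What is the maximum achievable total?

Optimal: Iris→Slot 7 ($101), Umbra→Slot 1 ($140), Flint→Slot 6 ($83), Brightly→Slot 3 ($98), Apex→Slot 2 ($129) — total 101+140+83+98+129 = $551.
Row-greedy (each advertiser in turn takes its best remaining slot) gives $496, worse by 55.

Max total: $551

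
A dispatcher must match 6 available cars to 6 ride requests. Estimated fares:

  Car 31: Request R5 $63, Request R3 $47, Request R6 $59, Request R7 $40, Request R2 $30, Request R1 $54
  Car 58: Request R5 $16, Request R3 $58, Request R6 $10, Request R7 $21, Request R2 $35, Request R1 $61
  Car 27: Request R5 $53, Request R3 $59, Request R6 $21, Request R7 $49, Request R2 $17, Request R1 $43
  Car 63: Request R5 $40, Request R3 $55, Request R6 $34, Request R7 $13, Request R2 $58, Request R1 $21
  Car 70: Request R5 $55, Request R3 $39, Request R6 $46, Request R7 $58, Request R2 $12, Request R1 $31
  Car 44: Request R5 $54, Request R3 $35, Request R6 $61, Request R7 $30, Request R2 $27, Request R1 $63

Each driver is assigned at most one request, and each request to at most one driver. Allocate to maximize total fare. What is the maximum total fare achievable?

Max total: $360

Treat this as an assignment problem: match each driver to one request.
Optimal: Car 31→Request R5 ($63), Car 58→Request R1 ($61), Car 27→Request R3 ($59), Car 63→Request R2 ($58), Car 70→Request R7 ($58), Car 44→Request R6 ($61) — total 63+61+59+58+58+61 = $360.
Max-entry greedy (repeatedly take the single best remaining cell) gives $311, worse by 49.
No other one-to-one assignment exceeds $360.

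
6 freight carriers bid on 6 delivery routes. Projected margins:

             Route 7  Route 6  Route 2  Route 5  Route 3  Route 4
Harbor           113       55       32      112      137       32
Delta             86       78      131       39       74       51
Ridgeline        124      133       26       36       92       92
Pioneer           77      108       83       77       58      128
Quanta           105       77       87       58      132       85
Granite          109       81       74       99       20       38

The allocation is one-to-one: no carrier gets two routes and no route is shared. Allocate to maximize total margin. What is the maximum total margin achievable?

Optimal: Harbor→Route 5 ($112k), Delta→Route 2 ($131k), Ridgeline→Route 6 ($133k), Pioneer→Route 4 ($128k), Quanta→Route 3 ($132k), Granite→Route 7 ($109k) — total 112+131+133+128+132+109 = $745k.
Max-entry greedy (repeatedly take the single best remaining cell) gives $696k, worse by 49.

Maximum total: $745k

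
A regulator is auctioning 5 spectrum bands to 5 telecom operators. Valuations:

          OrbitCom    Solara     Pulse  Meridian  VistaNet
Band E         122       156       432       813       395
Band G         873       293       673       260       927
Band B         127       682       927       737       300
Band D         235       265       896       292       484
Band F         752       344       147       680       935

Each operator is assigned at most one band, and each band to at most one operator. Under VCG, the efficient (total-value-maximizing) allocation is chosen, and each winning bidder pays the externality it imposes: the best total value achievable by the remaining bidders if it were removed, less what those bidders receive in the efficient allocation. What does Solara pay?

Solara pays $31M.

Efficient allocation: OrbitCom→Band G ($873M), Solara→Band B ($682M), Pulse→Band D ($896M), Meridian→Band E ($813M), VistaNet→Band F ($935M); total welfare W = $4199M.
Solara receives Band B at value $682M, so the others get W − 682 = $3517M.
Without Solara: best allocation of the remaining 4 bidders over all 5 bands is OrbitCom→Band G ($873M), Pulse→Band B ($927M), Meridian→Band E ($813M), VistaNet→Band F ($935M), total $3548M.
VCG payment = (others' best without Solara) − (others' welfare with Solara) = 3548 − 3517 = $31M.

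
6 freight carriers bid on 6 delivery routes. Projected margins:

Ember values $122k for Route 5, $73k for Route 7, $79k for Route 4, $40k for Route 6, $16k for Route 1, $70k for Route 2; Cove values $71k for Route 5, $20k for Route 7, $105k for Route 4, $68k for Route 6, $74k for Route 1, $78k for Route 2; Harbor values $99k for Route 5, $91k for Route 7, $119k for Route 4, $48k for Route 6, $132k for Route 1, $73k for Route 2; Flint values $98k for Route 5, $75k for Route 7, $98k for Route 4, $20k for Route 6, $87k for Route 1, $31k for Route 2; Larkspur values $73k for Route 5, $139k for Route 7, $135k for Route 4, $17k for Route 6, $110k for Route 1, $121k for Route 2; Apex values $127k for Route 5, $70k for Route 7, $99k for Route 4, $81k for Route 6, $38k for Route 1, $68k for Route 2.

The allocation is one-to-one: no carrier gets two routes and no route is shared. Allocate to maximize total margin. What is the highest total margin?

Maximum total: $650k

Optimal: Ember→Route 5 ($122k), Cove→Route 2 ($78k), Harbor→Route 1 ($132k), Flint→Route 4 ($98k), Larkspur→Route 7 ($139k), Apex→Route 6 ($81k) — total 122+78+132+98+139+81 = $650k.
Max-entry greedy (repeatedly take the single best remaining cell) gives $593k, worse by 57.
Swapping Larkspur↔Cove (Larkspur→Route 2 $121k, Cove→Route 7 $20k) loses 76.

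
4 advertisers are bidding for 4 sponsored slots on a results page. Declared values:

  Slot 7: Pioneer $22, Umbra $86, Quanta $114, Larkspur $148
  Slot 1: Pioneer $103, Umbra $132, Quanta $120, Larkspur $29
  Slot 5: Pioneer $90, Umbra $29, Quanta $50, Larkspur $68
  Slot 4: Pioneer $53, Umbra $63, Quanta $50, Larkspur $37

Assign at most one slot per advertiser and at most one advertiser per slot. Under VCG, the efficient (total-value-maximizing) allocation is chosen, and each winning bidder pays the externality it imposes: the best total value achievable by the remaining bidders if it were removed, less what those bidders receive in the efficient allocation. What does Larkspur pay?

Larkspur pays $63.

Efficient allocation: Pioneer→Slot 5 ($90), Umbra→Slot 4 ($63), Quanta→Slot 1 ($120), Larkspur→Slot 7 ($148); total welfare W = $421.
Larkspur receives Slot 7 at value $148, so the others get W − 148 = $273.
Without Larkspur: best allocation of the remaining 3 bidders over all 4 slots is Pioneer→Slot 5 ($90), Umbra→Slot 1 ($132), Quanta→Slot 7 ($114), total $336.
VCG payment = (others' best without Larkspur) − (others' welfare with Larkspur) = 336 − 273 = $63.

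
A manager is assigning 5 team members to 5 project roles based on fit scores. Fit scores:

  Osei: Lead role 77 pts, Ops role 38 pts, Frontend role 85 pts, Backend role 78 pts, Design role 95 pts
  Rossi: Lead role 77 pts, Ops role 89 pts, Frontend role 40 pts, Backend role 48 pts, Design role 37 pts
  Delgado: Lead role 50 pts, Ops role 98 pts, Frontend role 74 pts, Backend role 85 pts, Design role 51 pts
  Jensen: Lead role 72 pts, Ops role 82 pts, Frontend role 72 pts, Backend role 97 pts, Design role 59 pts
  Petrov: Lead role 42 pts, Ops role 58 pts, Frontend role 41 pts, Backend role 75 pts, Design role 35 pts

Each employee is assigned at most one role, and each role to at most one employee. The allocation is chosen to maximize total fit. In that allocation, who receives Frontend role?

Optimal: Osei→Design role (95 pts), Rossi→Lead role (77 pts), Delgado→Ops role (98 pts), Jensen→Frontend role (72 pts), Petrov→Backend role (75 pts) — total 95+77+98+72+75 = 417 pts.
Row-greedy (each employee in turn takes its best remaining role) gives 382 pts, worse by 35.
Next-best assignment: Osei→Design role, Rossi→Lead role, Delgado→Ops role, Jensen→Backend role, Petrov→Frontend role = 408 pts.
Jensen's own top role is Backend role (97 pts), but forcing Jensen→Backend role and reassigning the rest optimally gives only 408 pts — worse by 9.

Jensen receives Frontend role.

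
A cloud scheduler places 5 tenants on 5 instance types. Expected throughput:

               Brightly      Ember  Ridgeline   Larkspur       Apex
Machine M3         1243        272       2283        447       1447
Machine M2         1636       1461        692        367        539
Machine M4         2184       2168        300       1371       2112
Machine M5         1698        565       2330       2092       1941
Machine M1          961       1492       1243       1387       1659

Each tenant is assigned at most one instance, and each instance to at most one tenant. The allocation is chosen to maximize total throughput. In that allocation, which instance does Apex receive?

Apex receives Machine M1.

Optimal: Brightly→Machine M2 (1636 ops/s), Ember→Machine M4 (2168 ops/s), Ridgeline→Machine M3 (2283 ops/s), Larkspur→Machine M5 (2092 ops/s), Apex→Machine M1 (1659 ops/s) — total 1636+2168+2283+2092+1659 = 9838 ops/s.
Row-greedy (each tenant in turn takes its best remaining instance) gives 6992 ops/s, worse by 2846.
Apex's own top instance is Machine M4 (2112 ops/s), but forcing Apex→Machine M4 and reassigning the rest optimally gives only 9615 ops/s — worse by 223.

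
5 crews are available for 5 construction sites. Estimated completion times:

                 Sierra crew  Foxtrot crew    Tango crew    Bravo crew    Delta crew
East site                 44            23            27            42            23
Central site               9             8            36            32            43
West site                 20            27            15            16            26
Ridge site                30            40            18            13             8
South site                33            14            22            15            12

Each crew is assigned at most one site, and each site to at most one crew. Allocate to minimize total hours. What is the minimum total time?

Optimal: Sierra crew→Central site (9 hours), Foxtrot crew→East site (23 hours), Tango crew→West site (15 hours), Bravo crew→South site (15 hours), Delta crew→Ridge site (8 hours) — total 9+23+15+15+8 = 70 hours.
Row-greedy (each crew in turn takes its cheapest remaining site) gives 74 hours, worse by 4.

Min total: 70 hours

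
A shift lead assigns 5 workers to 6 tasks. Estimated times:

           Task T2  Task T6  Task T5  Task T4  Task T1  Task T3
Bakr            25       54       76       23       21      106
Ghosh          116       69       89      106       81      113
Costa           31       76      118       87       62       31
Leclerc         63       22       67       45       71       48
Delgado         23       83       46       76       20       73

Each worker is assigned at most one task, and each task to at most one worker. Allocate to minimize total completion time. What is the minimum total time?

Min total: 180 min

Optimal: Bakr→Task T4 (23 min), Ghosh→Task T1 (81 min), Costa→Task T3 (31 min), Leclerc→Task T6 (22 min), Delgado→Task T2 (23 min) — total 23+81+31+22+23 = 180 min.
Row-greedy (each worker in turn takes its cheapest remaining task) gives 212 min, worse by 32.
Next-best assignment: Bakr→Task T4, Ghosh→Task T5, Costa→Task T2, Leclerc→Task T6, Delgado→Task T1 = 185 min.
Every other assignment is strictly worse.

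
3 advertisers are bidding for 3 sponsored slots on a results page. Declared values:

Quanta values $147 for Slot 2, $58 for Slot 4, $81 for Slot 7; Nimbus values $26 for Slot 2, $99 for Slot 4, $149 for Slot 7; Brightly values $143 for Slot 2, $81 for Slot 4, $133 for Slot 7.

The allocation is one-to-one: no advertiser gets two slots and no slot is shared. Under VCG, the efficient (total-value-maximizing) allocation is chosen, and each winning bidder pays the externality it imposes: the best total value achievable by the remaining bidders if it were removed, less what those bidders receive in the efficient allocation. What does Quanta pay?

Efficient allocation: Quanta→Slot 2 ($147), Nimbus→Slot 4 ($99), Brightly→Slot 7 ($133); total welfare W = $379.
Quanta receives Slot 2 at value $147, so the others get W − 147 = $232.
Without Quanta: best allocation of the remaining 2 bidders over all 3 slots is Nimbus→Slot 7 ($149), Brightly→Slot 2 ($143), total $292.
VCG payment = (others' best without Quanta) − (others' welfare with Quanta) = 292 − 232 = $60.

Quanta pays $60.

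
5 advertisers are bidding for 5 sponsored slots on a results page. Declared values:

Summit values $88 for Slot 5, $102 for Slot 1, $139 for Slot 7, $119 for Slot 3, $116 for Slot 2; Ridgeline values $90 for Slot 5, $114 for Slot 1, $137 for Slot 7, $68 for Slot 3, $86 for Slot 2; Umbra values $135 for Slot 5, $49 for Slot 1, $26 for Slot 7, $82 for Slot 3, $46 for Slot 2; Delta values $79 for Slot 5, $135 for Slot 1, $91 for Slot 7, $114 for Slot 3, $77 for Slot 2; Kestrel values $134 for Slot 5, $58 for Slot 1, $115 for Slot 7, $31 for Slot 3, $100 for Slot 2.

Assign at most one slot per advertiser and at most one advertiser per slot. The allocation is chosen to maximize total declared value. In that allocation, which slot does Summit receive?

Summit receives Slot 3.

Treat this as an assignment problem: match each advertiser to one slot.
Optimal: Summit→Slot 3 ($119), Ridgeline→Slot 7 ($137), Umbra→Slot 5 ($135), Delta→Slot 1 ($135), Kestrel→Slot 2 ($100) — total 119+137+135+135+100 = $626.
Column-greedy (each slot in turn goes to its best remaining advertiser) gives $577, worse by 49.
Summit's own top slot is Slot 7 ($139), but forcing Summit→Slot 7 and reassigning the rest optimally gives only $602 — worse by 24.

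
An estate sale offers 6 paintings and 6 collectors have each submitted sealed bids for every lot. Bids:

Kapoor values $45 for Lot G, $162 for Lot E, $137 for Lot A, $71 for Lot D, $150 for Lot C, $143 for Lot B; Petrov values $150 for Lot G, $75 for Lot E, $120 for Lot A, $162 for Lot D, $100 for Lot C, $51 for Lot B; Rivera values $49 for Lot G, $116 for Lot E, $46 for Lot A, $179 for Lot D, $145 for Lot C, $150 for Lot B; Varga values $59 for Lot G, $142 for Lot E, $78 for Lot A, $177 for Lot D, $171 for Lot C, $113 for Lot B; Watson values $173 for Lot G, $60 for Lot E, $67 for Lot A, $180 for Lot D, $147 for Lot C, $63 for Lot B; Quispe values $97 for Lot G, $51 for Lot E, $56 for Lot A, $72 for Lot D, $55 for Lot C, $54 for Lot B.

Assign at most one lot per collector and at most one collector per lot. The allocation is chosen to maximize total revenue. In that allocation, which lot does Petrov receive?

Optimal: Kapoor→Lot E ($162), Petrov→Lot A ($120), Rivera→Lot B ($150), Varga→Lot C ($171), Watson→Lot D ($180), Quispe→Lot G ($97) — total 162+120+150+171+180+97 = $880.
Max-entry greedy (repeatedly take the single best remaining cell) gives $869, worse by 11.
Next-best assignment: Kapoor→Lot E, Petrov→Lot D, Rivera→Lot B, Varga→Lot C, Watson→Lot G, Quispe→Lot A = $874.
Petrov's own top lot is Lot D ($162), but forcing Petrov→Lot D and reassigning the rest optimally gives only $874 — worse by 6.

Petrov receives Lot A.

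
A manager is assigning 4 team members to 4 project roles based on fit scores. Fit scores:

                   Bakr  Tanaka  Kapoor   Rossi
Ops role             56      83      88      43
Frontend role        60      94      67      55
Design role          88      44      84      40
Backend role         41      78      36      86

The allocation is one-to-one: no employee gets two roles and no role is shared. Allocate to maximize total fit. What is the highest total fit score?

Optimal: Bakr→Design role (88 pts), Tanaka→Frontend role (94 pts), Kapoor→Ops role (88 pts), Rossi→Backend role (86 pts) — total 88+94+88+86 = 356 pts.

Max total: 356 pts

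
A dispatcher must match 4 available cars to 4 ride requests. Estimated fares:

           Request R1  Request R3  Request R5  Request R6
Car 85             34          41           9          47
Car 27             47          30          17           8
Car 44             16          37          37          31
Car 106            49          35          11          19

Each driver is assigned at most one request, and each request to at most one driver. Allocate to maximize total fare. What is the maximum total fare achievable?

Max total: $166

This is a one-to-one assignment (maximum-weight bipartite matching).
Optimal: Car 85→Request R6 ($47), Car 27→Request R1 ($47), Car 44→Request R5 ($37), Car 106→Request R3 ($35) — total 47+47+37+35 = $166.
Next-best assignment: Car 85→Request R6, Car 27→Request R3, Car 44→Request R5, Car 106→Request R1 = $163.
Swapping Car 85↔Car 44 (Car 85→Request R5 $9, Car 44→Request R6 $31) loses 44.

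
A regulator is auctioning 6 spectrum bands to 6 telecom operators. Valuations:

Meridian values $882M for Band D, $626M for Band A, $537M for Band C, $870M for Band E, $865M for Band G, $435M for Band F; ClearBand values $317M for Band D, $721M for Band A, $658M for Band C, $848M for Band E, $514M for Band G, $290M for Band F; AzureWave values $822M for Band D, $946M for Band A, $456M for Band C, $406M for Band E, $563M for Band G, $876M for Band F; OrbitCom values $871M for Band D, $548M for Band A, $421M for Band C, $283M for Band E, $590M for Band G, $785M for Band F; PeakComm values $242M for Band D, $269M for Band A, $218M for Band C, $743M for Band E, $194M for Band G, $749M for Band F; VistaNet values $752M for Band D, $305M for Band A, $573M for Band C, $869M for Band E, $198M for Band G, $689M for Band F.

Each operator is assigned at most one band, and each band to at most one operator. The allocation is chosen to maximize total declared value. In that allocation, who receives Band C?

ClearBand receives Band C.

Optimal: Meridian→Band G ($865M), ClearBand→Band C ($658M), AzureWave→Band A ($946M), OrbitCom→Band D ($871M), PeakComm→Band F ($749M), VistaNet→Band E ($869M) — total 865+658+946+871+749+869 = $4958M.
Max-entry greedy (repeatedly take the single best remaining cell) gives $4334M, worse by 624.
Next-best assignment: Meridian→Band G, ClearBand→Band E, AzureWave→Band A, OrbitCom→Band D, PeakComm→Band F, VistaNet→Band C = $4852M.
ClearBand's own top band is Band E ($848M), but forcing ClearBand→Band E and reassigning the rest optimally gives only $4852M — worse by 106.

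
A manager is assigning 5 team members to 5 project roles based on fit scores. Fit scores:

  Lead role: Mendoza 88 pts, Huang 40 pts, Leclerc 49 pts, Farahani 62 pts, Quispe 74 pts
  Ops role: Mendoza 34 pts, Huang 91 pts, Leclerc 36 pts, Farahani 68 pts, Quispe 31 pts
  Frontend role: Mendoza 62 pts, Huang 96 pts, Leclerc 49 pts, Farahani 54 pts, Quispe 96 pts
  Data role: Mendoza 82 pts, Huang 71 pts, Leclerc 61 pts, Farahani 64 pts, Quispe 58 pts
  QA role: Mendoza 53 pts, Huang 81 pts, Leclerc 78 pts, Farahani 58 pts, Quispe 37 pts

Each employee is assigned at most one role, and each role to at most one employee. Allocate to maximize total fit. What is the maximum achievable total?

Max total: 417 pts

Treat this as an assignment problem: match each employee to one role.
Optimal: Mendoza→Lead role (88 pts), Huang→Ops role (91 pts), Leclerc→QA role (78 pts), Farahani→Data role (64 pts), Quispe→Frontend role (96 pts) — total 88+91+78+64+96 = 417 pts.
Row-greedy (each employee in turn takes its best remaining role) gives 388 pts, worse by 29.
Swapping Farahani↔Leclerc (Farahani→QA role 58 pts, Leclerc→Data role 61 pts) loses 23.
Checked against all permutations: 417 pts is optimal.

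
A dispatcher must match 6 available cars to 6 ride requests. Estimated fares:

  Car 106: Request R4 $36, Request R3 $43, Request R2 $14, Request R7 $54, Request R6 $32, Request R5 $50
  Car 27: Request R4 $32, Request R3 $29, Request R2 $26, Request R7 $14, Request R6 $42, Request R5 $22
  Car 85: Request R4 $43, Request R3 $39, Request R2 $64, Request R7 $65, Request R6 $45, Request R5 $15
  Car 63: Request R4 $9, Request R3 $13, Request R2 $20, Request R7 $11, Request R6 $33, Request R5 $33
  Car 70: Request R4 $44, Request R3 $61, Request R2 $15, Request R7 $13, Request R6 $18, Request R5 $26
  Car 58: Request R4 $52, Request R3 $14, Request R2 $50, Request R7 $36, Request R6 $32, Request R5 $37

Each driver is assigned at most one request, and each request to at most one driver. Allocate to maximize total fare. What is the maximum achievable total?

This is a one-to-one assignment (maximum-weight bipartite matching).
Optimal: Car 106→Request R7 ($54), Car 27→Request R6 ($42), Car 85→Request R2 ($64), Car 63→Request R5 ($33), Car 70→Request R3 ($61), Car 58→Request R4 ($52) — total 54+42+64+33+61+52 = $306.
Max-entry greedy (repeatedly take the single best remaining cell) gives $290, worse by 16.
Next-best assignment: Car 106→Request R5, Car 27→Request R4, Car 85→Request R7, Car 63→Request R6, Car 70→Request R3, Car 58→Request R2 = $291.

Max total: $306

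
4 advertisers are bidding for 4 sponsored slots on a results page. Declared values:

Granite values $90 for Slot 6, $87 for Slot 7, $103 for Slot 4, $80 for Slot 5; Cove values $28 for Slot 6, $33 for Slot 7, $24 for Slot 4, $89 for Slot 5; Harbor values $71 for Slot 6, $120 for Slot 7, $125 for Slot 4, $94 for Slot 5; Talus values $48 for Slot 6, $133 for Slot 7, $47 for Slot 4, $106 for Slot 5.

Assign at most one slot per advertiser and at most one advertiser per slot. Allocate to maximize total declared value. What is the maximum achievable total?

Max total: $437

Treat this as an assignment problem: match each advertiser to one slot.
Optimal: Granite→Slot 6 ($90), Cove→Slot 5 ($89), Harbor→Slot 4 ($125), Talus→Slot 7 ($133) — total 90+89+125+133 = $437.
Row-greedy (each advertiser in turn takes its best remaining slot) gives $360, worse by 77.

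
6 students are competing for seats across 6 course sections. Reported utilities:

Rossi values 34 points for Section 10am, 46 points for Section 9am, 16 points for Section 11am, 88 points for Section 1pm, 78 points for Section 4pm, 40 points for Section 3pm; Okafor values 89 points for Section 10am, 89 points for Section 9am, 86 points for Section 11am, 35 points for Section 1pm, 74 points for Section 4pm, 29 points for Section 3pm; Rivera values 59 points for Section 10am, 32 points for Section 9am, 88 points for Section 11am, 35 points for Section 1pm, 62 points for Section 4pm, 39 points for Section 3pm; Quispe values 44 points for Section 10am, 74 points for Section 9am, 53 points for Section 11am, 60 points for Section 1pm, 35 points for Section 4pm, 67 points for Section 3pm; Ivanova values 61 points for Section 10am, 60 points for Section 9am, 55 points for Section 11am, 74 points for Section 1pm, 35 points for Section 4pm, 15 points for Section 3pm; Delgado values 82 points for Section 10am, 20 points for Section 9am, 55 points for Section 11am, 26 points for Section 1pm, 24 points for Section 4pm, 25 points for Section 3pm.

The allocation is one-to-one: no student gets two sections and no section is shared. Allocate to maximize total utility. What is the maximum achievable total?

Max total: 478 points

Optimal: Rossi→Section 4pm (78 points), Okafor→Section 9am (89 points), Rivera→Section 11am (88 points), Quispe→Section 3pm (67 points), Ivanova→Section 1pm (74 points), Delgado→Section 10am (82 points) — total 78+89+88+67+74+82 = 478 points.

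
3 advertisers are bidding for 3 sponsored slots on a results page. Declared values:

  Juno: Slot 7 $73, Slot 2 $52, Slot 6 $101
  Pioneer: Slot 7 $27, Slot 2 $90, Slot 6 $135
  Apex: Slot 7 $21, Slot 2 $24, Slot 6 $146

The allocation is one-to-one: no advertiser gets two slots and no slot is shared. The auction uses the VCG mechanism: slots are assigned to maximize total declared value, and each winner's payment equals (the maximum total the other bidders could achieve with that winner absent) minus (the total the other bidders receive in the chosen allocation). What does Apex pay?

Apex pays $45.

Efficient allocation: Juno→Slot 7 ($73), Pioneer→Slot 2 ($90), Apex→Slot 6 ($146); total welfare W = $309.
Apex receives Slot 6 at value $146, so the others get W − 146 = $163.
Without Apex: best allocation of the remaining 2 bidders over all 3 slots is Juno→Slot 7 ($73), Pioneer→Slot 6 ($135), total $208.
VCG payment = (others' best without Apex) − (others' welfare with Apex) = 208 − 163 = $45.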